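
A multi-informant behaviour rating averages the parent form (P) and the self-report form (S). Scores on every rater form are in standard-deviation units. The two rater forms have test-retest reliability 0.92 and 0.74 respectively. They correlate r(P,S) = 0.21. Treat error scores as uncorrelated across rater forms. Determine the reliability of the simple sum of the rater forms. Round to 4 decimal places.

Var(P+S) = 2 + 2·[0.21] = 2 + 0.42 = 2.42.
Under uncorrelated errors the observed covariances equal the true-score covariances, so only the own-variance terms attenuate.
True-score variance = [0.92 + 0.74] + 0.42 = 1.66 + 0.42 = 2.08.
Reliability = 2.08 / 2.42 = 0.8595.

0.8595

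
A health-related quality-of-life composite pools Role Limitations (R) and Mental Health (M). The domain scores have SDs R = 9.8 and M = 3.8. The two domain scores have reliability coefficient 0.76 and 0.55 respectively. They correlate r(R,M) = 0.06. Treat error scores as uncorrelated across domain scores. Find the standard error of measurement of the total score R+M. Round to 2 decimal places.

5.44

Var(total) = 110.48 + 4.4688 = 114.949.
True-score variance = 80.9324 + 4.4688 = 85.4012, so reliability = 0.7429.
Error variance = 114.949 − 85.4012 = 29.5476; SEM = √29.5476 = 5.44.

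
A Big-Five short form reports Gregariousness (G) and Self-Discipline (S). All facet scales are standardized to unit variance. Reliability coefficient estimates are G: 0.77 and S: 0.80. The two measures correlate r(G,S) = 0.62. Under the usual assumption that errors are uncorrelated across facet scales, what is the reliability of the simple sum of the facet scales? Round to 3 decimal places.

Var(G+S) = 2 + 2·[0.62] = 2 + 1.24 = 3.24.
Under uncorrelated errors the observed covariances equal the true-score covariances, so only the own-variance terms attenuate.
True-score variance = [0.77 + 0.80] + 1.24 = 1.57 + 1.24 = 2.81.
Reliability = 2.81 / 3.24 = 0.867.

0.867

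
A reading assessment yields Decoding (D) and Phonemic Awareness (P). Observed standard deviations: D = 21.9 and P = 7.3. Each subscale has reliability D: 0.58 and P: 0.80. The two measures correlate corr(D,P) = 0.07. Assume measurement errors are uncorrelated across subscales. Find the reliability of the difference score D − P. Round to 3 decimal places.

Var(D−P) = 21.9² + 7.3² − 2·21.9·7.3·0.07 = 532.9 − 22.3818 = 510.518.
Because errors are independent across components, Cov(Tᵢ,Tⱼ) = Cov(Xᵢ,Xⱼ); the off-diagonal part of the true-score variance is the same as above.
True-score variance = [21.9²·0.58 + 7.3²·0.80] − 22.3818 = 320.806 − 22.3818 = 298.424.
Reliability = 298.424 / 510.518 = 0.585.

0.585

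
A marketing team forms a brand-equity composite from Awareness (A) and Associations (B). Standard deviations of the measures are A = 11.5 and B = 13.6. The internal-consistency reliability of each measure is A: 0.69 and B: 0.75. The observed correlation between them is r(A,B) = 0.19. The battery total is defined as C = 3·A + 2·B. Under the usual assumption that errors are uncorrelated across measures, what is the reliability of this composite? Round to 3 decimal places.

0.758

Var(C) = 3²·11.5² + 2²·13.6² + 2·[6·11.5·13.6·0.19] = 1930.09 + 356.592 = 2286.68.
Because errors are independent across components, Cov(Tᵢ,Tⱼ) = Cov(Xᵢ,Xⱼ); the off-diagonal part of the true-score variance is the same as above.
True-score variance = [3²·11.5²·0.69 + 2²·13.6²·0.75] + 356.592 = 1376.15 + 356.592 = 1732.74.
Reliability = 1732.74 / 2286.68 = 0.758.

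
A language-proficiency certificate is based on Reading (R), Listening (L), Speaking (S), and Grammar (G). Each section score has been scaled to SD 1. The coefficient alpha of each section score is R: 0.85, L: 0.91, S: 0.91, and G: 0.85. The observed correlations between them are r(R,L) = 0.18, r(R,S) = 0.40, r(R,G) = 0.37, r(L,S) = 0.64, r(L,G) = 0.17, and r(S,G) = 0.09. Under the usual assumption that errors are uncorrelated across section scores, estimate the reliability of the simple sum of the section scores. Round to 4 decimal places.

0.9377

Var(R+L+S+G) = 4 + 2·[0.18 + 0.40 + 0.37 + 0.64 + 0.17 + 0.09] = 4 + 3.7 = 7.7.
With uncorrelated errors the cross-covariances are all true-score covariance, so they carry over unchanged; only the diagonal terms shrink to ρᵢσᵢ².
True-score variance = [0.85 + 0.91 + 0.91 + 0.85] + 3.7 = 3.52 + 3.7 = 7.22.
Reliability = 7.22 / 7.7 = 0.9377.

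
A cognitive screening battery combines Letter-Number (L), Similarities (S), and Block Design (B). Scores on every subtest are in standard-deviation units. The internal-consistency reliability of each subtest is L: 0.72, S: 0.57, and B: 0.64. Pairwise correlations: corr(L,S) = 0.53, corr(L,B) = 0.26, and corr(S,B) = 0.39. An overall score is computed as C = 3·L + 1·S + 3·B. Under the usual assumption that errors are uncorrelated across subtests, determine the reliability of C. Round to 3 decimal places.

0.788

Var(C) = 3² + 1 + 3² + 2·[3·0.53 + 9·0.26 + 3·0.39] = 19 + 10.2 = 29.2.
Under uncorrelated errors the observed covariances equal the true-score covariances, so only the own-variance terms attenuate.
True-score variance = [3²·0.72 + 0.57 + 3²·0.64] + 10.2 = 12.81 + 10.2 = 23.01.
Reliability = 23.01 / 29.2 = 0.788.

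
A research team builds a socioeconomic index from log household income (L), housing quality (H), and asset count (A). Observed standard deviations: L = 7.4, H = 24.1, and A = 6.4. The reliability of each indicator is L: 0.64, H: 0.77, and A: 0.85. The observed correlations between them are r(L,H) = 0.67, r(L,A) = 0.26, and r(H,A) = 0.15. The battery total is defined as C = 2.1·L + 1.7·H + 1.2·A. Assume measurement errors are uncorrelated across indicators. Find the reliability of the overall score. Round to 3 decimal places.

0.839

Var(C) = 2.1²·7.4² + 1.7²·24.1² + 1.2²·6.4² + 2·[3.57·7.4·24.1·0.67 + 2.52·7.4·6.4·0.26 + 2.04·24.1·6.4·0.15] = 1979.01 + 1009.6 = 2988.61.
With uncorrelated errors the cross-covariances are all true-score covariance, so they carry over unchanged; only the diagonal terms shrink to ρᵢσᵢ².
True-score variance = [2.1²·7.4²·0.64 + 1.7²·24.1²·0.77 + 1.2²·6.4²·0.85] + 1009.6 = 1497.17 + 1009.6 = 2506.76.
Reliability = 2506.76 / 2988.61 = 0.839.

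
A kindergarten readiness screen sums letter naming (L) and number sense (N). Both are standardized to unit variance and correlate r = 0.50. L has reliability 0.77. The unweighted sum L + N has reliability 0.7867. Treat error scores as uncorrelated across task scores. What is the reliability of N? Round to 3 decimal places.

Var(L+N) = 2 + 2·0.50 = 3.000.
True-score variance = ρ_L + ρ_N + 2·0.50, so 0.7867 = (0.77 + ρ_N + 1.00) / 3.000.
ρ_N = 0.7867·3.000 − 0.77 − 1.00 = 0.590.

0.590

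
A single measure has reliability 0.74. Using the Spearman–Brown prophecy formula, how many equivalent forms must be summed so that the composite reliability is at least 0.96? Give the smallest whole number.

k ≥ ρ*(1−ρ₁)/(ρ₁(1−ρ*)) = 0.96·0.26 / (0.74·0.04) = 8.432.
Smallest integer k = 9.

9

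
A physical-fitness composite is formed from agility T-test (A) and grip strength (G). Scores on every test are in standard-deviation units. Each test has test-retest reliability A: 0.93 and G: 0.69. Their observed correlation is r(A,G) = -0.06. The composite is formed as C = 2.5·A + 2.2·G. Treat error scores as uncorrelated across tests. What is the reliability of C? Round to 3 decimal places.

Var(C) = 2.5² + 2.2² + 2·[5.5·(-0.06)] = 11.09 − 0.66 = 10.43.
Because errors are independent across components, Cov(Tᵢ,Tⱼ) = Cov(Xᵢ,Xⱼ); the off-diagonal part of the true-score variance is the same as above.
True-score variance = [2.5²·0.93 + 2.2²·0.69] − 0.66 = 9.1521 − 0.66 = 8.4921.
Reliability = 8.4921 / 10.43 = 0.814.

0.814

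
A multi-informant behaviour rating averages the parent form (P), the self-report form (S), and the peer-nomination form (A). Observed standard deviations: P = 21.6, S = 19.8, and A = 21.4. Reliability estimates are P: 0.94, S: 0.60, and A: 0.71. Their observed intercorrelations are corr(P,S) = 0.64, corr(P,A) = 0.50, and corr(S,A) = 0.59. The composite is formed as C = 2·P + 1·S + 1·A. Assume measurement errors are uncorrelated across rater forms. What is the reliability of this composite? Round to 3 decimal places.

0.923

Var(C) = 2²·21.6² + 19.8² + 21.4² + 2·[2·21.6·19.8·0.64 + 2·21.6·21.4·0.50 + 19.8·21.4·0.59] = 2716.24 + 2519.33 = 5235.57.
Because errors are independent across components, Cov(Tᵢ,Tⱼ) = Cov(Xᵢ,Xⱼ); the off-diagonal part of the true-score variance is the same as above.
True-score variance = [2²·21.6²·0.94 + 19.8²·0.60 + 21.4²·0.71] + 2519.33 = 2314.64 + 2519.33 = 4833.97.
Reliability = 4833.97 / 5235.57 = 0.923.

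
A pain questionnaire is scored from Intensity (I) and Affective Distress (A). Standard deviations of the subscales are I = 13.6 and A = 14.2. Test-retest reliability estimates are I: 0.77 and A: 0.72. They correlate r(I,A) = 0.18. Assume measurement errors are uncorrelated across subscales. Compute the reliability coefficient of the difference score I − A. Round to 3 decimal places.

Var(I−A) = 13.6² + 14.2² − 2·13.6·14.2·0.18 = 386.6 − 69.5232 = 317.077.
With uncorrelated errors the cross-covariances are all true-score covariance, so they carry over unchanged; only the diagonal terms shrink to ρᵢσᵢ².
True-score variance = [13.6²·0.77 + 14.2²·0.72] − 69.5232 = 287.6 − 69.5232 = 218.077.
Reliability = 218.077 / 317.077 = 0.688.

0.688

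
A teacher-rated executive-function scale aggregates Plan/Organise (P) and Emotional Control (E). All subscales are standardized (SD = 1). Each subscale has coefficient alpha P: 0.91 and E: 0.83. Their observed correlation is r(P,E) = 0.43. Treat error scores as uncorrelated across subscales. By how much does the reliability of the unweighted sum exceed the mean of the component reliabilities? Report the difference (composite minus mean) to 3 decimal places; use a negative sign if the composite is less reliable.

Var(sum) = 2 + 0.86 = 2.86; true-score variance = 1.74 + 0.86 = 2.6; composite reliability = 0.9091.
Mean component reliability = 0.8700.
Difference = 0.9091 − 0.8700 = 0.039.

0.039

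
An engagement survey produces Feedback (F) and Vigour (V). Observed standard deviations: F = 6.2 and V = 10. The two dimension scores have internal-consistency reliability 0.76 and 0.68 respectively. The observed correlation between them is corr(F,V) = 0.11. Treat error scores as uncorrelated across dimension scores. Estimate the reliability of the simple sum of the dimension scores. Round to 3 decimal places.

0.729

Var(F+V) = 6.2² + 10² + 2·[6.2·10·0.11] = 138.44 + 13.64 = 152.08.
With uncorrelated errors the cross-covariances are all true-score covariance, so they carry over unchanged; only the diagonal terms shrink to ρᵢσᵢ².
True-score variance = [6.2²·0.76 + 10²·0.68] + 13.64 = 97.2144 + 13.64 = 110.854.
Reliability = 110.854 / 152.08 = 0.729.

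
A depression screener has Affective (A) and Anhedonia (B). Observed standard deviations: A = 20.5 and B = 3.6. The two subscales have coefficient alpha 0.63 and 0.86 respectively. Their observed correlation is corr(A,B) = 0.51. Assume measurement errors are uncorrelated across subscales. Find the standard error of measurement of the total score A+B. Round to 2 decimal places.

12.54

Var(total) = 433.21 + 75.276 = 508.486.
True-score variance = 275.903 + 75.276 = 351.179, so reliability = 0.6906.
Error variance = 508.486 − 351.179 = 157.307; SEM = √157.307 = 12.54.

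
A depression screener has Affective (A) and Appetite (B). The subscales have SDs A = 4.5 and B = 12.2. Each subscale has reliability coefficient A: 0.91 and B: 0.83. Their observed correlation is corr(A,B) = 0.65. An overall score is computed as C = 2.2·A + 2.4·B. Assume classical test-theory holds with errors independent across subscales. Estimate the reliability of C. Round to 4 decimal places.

Var(C) = 2.2²·4.5² + 2.4²·12.2² + 2·[5.28·4.5·12.2·0.65] = 955.328 + 376.834 = 1332.16.
Under uncorrelated errors the observed covariances equal the true-score covariances, so only the own-variance terms attenuate.
True-score variance = [2.2²·4.5²·0.91 + 2.4²·12.2²·0.83] + 376.834 = 800.763 + 376.834 = 1177.6.
Reliability = 1177.6 / 1332.16 = 0.8840.

0.8840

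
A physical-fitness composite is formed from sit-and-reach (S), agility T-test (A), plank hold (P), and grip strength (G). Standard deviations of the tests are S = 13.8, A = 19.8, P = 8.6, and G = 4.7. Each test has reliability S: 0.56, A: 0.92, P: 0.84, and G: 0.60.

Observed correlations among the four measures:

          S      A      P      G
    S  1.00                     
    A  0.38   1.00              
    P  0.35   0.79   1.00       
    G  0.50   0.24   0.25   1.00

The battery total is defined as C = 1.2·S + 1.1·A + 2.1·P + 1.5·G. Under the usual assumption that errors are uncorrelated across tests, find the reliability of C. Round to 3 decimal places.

0.907

Var(C) = 1.2²·13.8² + 1.1²·19.8² + 2.1²·8.6² + 1.5²·4.7² + 2·[1.32·13.8·19.8·0.38 + 2.52·13.8·8.6·0.35 + 1.8·13.8·4.7·0.50 + 2.31·19.8·8.6·0.79 + 1.65·19.8·4.7·0.24 + 3.15·8.6·4.7·0.25] = 1124.47 + 1359.07 = 2483.53.
Under uncorrelated errors the observed covariances equal the true-score covariances, so only the own-variance terms attenuate.
True-score variance = [1.2²·13.8²·0.56 + 1.1²·19.8²·0.92 + 2.1²·8.6²·0.84 + 1.5²·4.7²·0.60] + 1359.07 = 893.789 + 1359.07 = 2252.86.
Reliability = 2252.86 / 2483.53 = 0.907.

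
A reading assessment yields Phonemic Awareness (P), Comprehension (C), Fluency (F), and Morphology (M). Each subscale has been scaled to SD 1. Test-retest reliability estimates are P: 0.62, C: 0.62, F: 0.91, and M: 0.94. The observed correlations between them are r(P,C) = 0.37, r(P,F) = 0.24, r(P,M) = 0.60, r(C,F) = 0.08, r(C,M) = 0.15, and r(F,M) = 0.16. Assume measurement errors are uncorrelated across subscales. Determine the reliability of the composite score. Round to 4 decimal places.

Var(P+C+F+M) = 4 + 2·[0.37 + 0.24 + 0.60 + 0.08 + 0.15 + 0.16] = 4 + 3.2 = 7.2.
With uncorrelated errors the cross-covariances are all true-score covariance, so they carry over unchanged; only the diagonal terms shrink to ρᵢσᵢ².
True-score variance = [0.62 + 0.62 + 0.91 + 0.94] + 3.2 = 3.09 + 3.2 = 6.29.
Reliability = 6.29 / 7.2 = 0.8736.

0.8736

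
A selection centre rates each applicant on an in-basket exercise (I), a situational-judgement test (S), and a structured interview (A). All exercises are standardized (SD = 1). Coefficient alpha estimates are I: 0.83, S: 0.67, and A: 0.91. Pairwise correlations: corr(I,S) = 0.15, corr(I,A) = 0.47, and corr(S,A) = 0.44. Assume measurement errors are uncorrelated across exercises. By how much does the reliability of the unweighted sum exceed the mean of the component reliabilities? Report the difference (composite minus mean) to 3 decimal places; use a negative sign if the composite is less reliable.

Var(sum) = 3 + 2.12 = 5.12; true-score variance = 2.41 + 2.12 = 4.53; composite reliability = 0.8848.
Mean component reliability = 0.8033.
Difference = 0.8848 − 0.8033 = 0.081.

0.081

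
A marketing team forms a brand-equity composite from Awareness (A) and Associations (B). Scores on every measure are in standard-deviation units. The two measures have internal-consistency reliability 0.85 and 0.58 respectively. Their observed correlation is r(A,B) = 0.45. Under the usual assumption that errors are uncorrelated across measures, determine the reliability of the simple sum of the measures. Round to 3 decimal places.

0.803

Var(A+B) = 2 + 2·[0.45] = 2 + 0.9 = 2.9.
Because errors are independent across components, Cov(Tᵢ,Tⱼ) = Cov(Xᵢ,Xⱼ); the off-diagonal part of the true-score variance is the same as above.
True-score variance = [0.85 + 0.58] + 0.9 = 1.43 + 0.9 = 2.33.
Reliability = 2.33 / 2.9 = 0.803.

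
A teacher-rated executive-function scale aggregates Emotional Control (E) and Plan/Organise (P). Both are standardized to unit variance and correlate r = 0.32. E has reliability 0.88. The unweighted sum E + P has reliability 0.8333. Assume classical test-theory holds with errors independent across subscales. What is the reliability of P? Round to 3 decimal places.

0.680

Var(E+P) = 2 + 2·0.32 = 2.640.
True-score variance = ρ_E + ρ_P + 2·0.32, so 0.8333 = (0.88 + ρ_P + 0.64) / 2.640.
ρ_P = 0.8333·2.640 − 0.88 − 0.64 = 0.680.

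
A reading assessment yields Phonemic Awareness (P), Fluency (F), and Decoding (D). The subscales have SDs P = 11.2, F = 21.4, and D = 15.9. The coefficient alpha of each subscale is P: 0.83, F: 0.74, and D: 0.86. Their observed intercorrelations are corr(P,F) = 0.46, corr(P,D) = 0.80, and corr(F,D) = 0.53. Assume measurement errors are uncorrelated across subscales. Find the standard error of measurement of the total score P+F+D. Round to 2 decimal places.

13.26

Var(total) = 836.21 + 866.109 = 1702.32.
True-score variance = 660.422 + 866.109 = 1526.53, so reliability = 0.8967.
Error variance = 1702.32 − 1526.53 = 175.788; SEM = √175.788 = 13.26.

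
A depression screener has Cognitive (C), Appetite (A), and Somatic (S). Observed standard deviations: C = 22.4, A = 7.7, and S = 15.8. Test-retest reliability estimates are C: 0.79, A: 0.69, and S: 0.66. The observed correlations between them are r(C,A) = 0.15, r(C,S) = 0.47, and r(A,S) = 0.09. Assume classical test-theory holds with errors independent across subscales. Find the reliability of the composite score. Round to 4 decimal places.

Var(C+A+S) = 22.4² + 7.7² + 15.8² + 2·[22.4·7.7·0.15 + 22.4·15.8·0.47 + 7.7·15.8·0.09] = 810.69 + 406.328 = 1217.02.
Under uncorrelated errors the observed covariances equal the true-score covariances, so only the own-variance terms attenuate.
True-score variance = [22.4²·0.79 + 7.7²·0.69 + 15.8²·0.66] + 406.328 = 602.063 + 406.328 = 1008.39.
Reliability = 1008.39 / 1217.02 = 0.8286.

0.8286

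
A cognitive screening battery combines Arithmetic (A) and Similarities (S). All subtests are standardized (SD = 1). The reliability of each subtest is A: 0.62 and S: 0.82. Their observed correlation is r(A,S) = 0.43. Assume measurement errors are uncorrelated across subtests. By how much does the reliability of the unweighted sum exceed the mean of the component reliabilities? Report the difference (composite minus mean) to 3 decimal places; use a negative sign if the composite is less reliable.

0.084

Var(sum) = 2 + 0.86 = 2.86; true-score variance = 1.44 + 0.86 = 2.3; composite reliability = 0.8042.
Mean component reliability = 0.7200.
Difference = 0.8042 − 0.7200 = 0.084.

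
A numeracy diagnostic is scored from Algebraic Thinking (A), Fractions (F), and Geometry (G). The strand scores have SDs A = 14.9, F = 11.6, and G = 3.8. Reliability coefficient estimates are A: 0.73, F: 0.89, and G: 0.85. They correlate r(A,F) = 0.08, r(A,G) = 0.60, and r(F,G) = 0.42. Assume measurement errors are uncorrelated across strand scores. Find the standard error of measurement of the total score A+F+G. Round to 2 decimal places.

Var(total) = 371.01 + 132.626 = 503.636.
True-score variance = 294.1 + 132.626 = 426.725, so reliability = 0.8473.
Error variance = 503.636 − 426.725 = 76.9103; SEM = √76.9103 = 8.77.

8.77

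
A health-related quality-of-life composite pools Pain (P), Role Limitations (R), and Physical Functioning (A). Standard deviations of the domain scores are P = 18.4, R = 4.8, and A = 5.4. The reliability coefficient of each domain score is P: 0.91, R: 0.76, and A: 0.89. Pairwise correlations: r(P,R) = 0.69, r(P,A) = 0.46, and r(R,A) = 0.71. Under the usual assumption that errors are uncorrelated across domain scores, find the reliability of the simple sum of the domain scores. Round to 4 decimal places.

Var(P+R+A) = 18.4² + 4.8² + 5.4² + 2·[18.4·4.8·0.69 + 18.4·5.4·0.46 + 4.8·5.4·0.71] = 390.76 + 250.099 = 640.859.
Under uncorrelated errors the observed covariances equal the true-score covariances, so only the own-variance terms attenuate.
True-score variance = [18.4²·0.91 + 4.8²·0.76 + 5.4²·0.89] + 250.099 = 351.552 + 250.099 = 601.652.
Reliability = 601.652 / 640.859 = 0.9388.

0.9388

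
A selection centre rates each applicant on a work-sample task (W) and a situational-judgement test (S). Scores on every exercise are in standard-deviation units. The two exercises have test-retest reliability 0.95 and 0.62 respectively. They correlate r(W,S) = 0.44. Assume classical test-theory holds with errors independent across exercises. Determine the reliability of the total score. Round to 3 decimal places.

Var(W+S) = 2 + 2·[0.44] = 2 + 0.88 = 2.88.
Because errors are independent across components, Cov(Tᵢ,Tⱼ) = Cov(Xᵢ,Xⱼ); the off-diagonal part of the true-score variance is the same as above.
True-score variance = [0.95 + 0.62] + 0.88 = 1.57 + 0.88 = 2.45.
Reliability = 2.45 / 2.88 = 0.851.

0.851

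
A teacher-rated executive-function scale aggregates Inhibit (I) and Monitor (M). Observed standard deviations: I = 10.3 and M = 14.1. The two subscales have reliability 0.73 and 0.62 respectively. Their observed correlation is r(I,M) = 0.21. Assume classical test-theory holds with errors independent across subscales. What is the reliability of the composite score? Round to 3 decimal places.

Var(I+M) = 10.3² + 14.1² + 2·[10.3·14.1·0.21] = 304.9 + 60.9966 = 365.897.
Because errors are independent across components, Cov(Tᵢ,Tⱼ) = Cov(Xᵢ,Xⱼ); the off-diagonal part of the true-score variance is the same as above.
True-score variance = [10.3²·0.73 + 14.1²·0.62] + 60.9966 = 200.708 + 60.9966 = 261.705.
Reliability = 261.705 / 365.897 = 0.715.

0.715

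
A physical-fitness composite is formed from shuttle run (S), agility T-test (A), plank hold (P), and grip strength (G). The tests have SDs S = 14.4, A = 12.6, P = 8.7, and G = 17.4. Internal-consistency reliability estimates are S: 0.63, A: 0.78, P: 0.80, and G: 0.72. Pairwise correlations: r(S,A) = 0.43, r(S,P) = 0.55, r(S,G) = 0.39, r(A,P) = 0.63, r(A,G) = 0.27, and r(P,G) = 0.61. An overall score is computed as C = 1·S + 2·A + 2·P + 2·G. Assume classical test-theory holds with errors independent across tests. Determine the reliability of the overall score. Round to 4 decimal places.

Var(C) = 14.4² + 2²·12.6² + 2²·8.7² + 2²·17.4² + 2·[2·14.4·12.6·0.43 + 2·14.4·8.7·0.55 + 2·14.4·17.4·0.39 + 4·12.6·8.7·0.63 + 4·12.6·17.4·0.27 + 4·8.7·17.4·0.61] = 2356.2 + 2743.34 = 5099.54.
Under uncorrelated errors the observed covariances equal the true-score covariances, so only the own-variance terms attenuate.
True-score variance = [14.4²·0.63 + 2²·12.6²·0.78 + 2²·8.7²·0.80 + 2²·17.4²·0.72] + 2743.34 = 1740.12 + 2743.34 = 4483.47.
Reliability = 4483.47 / 5099.54 = 0.8792.

0.8792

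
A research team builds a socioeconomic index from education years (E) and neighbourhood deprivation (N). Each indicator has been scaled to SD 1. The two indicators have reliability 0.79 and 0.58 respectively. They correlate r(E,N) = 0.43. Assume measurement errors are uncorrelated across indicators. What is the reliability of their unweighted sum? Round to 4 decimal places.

Var(E+N) = 2 + 2·[0.43] = 2 + 0.86 = 2.86.
Under uncorrelated errors the observed covariances equal the true-score covariances, so only the own-variance terms attenuate.
True-score variance = [0.79 + 0.58] + 0.86 = 1.37 + 0.86 = 2.23.
Reliability = 2.23 / 2.86 = 0.7797.

0.7797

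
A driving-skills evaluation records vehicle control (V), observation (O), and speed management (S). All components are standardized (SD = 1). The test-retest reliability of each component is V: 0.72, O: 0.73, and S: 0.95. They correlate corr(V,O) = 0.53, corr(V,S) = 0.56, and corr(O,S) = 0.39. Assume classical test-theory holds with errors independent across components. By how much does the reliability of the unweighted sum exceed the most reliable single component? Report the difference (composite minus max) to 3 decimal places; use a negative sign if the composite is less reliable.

Var(sum) = 3 + 2.96 = 5.96; true-score variance = 2.4 + 2.96 = 5.36; composite reliability = 0.8993.
Max component reliability = 0.9500.
Difference = 0.8993 − 0.9500 = -0.051.

-0.051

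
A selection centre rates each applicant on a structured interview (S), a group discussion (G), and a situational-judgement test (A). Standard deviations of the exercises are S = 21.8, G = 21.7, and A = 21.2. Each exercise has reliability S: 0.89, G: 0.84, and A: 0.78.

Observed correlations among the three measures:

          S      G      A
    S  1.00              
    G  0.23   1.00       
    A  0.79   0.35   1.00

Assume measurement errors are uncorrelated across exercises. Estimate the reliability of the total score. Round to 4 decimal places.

0.9150

Var(S+G+A) = 21.8² + 21.7² + 21.2² + 2·[21.8·21.7·0.23 + 21.8·21.2·0.79 + 21.7·21.2·0.35] = 1395.57 + 1269.85 = 2665.42.
Under uncorrelated errors the observed covariances equal the true-score covariances, so only the own-variance terms attenuate.
True-score variance = [21.8²·0.89 + 21.7²·0.84 + 21.2²·0.78] + 1269.85 = 1169.07 + 1269.85 = 2438.92.
Reliability = 2438.92 / 2665.42 = 0.9150.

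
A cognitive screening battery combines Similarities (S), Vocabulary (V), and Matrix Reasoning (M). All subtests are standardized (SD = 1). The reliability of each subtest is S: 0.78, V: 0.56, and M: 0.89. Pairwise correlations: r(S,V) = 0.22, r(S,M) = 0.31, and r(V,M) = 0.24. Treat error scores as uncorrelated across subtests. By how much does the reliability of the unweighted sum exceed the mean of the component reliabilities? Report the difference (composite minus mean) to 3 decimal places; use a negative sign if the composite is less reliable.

Var(sum) = 3 + 1.54 = 4.54; true-score variance = 2.23 + 1.54 = 3.77; composite reliability = 0.8304.
Mean component reliability = 0.7433.
Difference = 0.8304 − 0.7433 = 0.087.

0.087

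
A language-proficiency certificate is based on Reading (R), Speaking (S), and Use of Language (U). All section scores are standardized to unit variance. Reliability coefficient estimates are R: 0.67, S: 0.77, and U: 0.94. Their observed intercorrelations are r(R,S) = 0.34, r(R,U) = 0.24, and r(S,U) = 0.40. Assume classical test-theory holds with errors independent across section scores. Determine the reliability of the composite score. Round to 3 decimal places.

0.875

Var(R+S+U) = 3 + 2·[0.34 + 0.24 + 0.40] = 3 + 1.96 = 4.96.
Because errors are independent across components, Cov(Tᵢ,Tⱼ) = Cov(Xᵢ,Xⱼ); the off-diagonal part of the true-score variance is the same as above.
True-score variance = [0.67 + 0.77 + 0.94] + 1.96 = 2.38 + 1.96 = 4.34.
Reliability = 4.34 / 4.96 = 0.875.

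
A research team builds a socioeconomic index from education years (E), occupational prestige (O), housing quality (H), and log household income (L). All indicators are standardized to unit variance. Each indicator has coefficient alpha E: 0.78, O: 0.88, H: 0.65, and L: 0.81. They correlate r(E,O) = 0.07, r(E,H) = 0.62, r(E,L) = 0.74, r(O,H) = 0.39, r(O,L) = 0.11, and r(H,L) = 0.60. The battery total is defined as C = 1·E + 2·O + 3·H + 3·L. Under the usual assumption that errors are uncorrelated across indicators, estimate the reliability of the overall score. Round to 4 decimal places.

Var(C) = 1 + 2² + 3² + 3² + 2·[2·0.07 + 3·0.62 + 3·0.74 + 6·0.39 + 6·0.11 + 9·0.60] = 23 + 25.24 = 48.24.
With uncorrelated errors the cross-covariances are all true-score covariance, so they carry over unchanged; only the diagonal terms shrink to ρᵢσᵢ².
True-score variance = [0.78 + 2²·0.88 + 3²·0.65 + 3²·0.81] + 25.24 = 17.44 + 25.24 = 42.68.
Reliability = 42.68 / 48.24 = 0.8847.

0.8847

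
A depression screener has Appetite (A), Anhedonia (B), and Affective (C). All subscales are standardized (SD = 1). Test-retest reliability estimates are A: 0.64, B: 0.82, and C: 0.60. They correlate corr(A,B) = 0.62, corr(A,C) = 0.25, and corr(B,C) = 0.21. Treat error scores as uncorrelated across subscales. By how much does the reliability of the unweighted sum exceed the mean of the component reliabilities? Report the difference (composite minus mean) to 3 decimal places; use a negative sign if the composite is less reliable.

0.131

Var(sum) = 3 + 2.16 = 5.16; true-score variance = 2.06 + 2.16 = 4.22; composite reliability = 0.8178.
Mean component reliability = 0.6867.
Difference = 0.8178 − 0.6867 = 0.131.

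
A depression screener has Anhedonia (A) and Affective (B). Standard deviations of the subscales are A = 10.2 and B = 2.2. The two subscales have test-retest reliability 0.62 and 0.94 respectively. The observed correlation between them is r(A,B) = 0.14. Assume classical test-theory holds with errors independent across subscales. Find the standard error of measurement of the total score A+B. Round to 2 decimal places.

Var(total) = 108.88 + 6.2832 = 115.163.
True-score variance = 69.0544 + 6.2832 = 75.3376, so reliability = 0.6542.
Error variance = 115.163 − 75.3376 = 39.8256; SEM = √39.8256 = 6.31.

6.31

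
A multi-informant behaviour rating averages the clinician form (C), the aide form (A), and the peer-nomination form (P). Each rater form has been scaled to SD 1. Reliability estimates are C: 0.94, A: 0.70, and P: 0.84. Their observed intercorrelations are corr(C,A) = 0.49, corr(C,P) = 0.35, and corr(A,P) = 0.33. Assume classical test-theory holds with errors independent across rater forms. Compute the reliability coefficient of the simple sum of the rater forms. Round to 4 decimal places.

0.9026

Var(C+A+P) = 3 + 2·[0.49 + 0.35 + 0.33] = 3 + 2.34 = 5.34.
Because errors are independent across components, Cov(Tᵢ,Tⱼ) = Cov(Xᵢ,Xⱼ); the off-diagonal part of the true-score variance is the same as above.
True-score variance = [0.94 + 0.70 + 0.84] + 2.34 = 2.48 + 2.34 = 4.82.
Reliability = 4.82 / 5.34 = 0.9026.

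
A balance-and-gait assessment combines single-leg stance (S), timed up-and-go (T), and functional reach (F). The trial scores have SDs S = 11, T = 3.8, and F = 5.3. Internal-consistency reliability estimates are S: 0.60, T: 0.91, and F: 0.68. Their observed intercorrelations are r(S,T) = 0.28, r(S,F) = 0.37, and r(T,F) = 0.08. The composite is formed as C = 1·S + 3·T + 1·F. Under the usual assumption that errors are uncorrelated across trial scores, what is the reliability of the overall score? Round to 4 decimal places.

0.8282

Var(C) = 11² + 3²·3.8² + 5.3² + 2·[3·11·3.8·0.28 + 11·5.3·0.37 + 3·3.8·5.3·0.08] = 279.05 + 123.033 = 402.083.
With uncorrelated errors the cross-covariances are all true-score covariance, so they carry over unchanged; only the diagonal terms shrink to ρᵢσᵢ².
True-score variance = [11²·0.60 + 3²·3.8²·0.91 + 5.3²·0.68] + 123.033 = 209.965 + 123.033 = 332.998.
Reliability = 332.998 / 402.083 = 0.8282.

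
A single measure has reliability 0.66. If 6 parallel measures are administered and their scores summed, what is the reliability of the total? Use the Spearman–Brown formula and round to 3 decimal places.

ρ_k = kρ / (1 + (k−1)ρ) = 6·0.66 / (1 + 5·0.66) = 3.960 / 4.300 = 0.921.

0.921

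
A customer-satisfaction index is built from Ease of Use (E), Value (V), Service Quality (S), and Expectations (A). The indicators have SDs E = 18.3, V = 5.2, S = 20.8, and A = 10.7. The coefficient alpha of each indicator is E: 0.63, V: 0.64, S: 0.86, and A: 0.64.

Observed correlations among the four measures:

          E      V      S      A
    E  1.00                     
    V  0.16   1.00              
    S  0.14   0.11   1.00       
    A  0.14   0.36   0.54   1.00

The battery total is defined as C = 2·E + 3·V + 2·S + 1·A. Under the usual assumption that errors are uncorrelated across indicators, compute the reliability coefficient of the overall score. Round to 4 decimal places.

Var(C) = 2²·18.3² + 3²·5.2² + 2²·20.8² + 10.7² + 2·[6·18.3·5.2·0.16 + 4·18.3·20.8·0.14 + 2·18.3·10.7·0.14 + 6·5.2·20.8·0.11 + 3·5.2·10.7·0.36 + 2·20.8·10.7·0.54] = 3427.97 + 1462.36 = 4890.33.
With uncorrelated errors the cross-covariances are all true-score covariance, so they carry over unchanged; only the diagonal terms shrink to ρᵢσᵢ².
True-score variance = [2²·18.3²·0.63 + 3²·5.2²·0.64 + 2²·20.8²·0.86 + 10.7²·0.64] + 1462.36 = 2561.23 + 1462.36 = 4023.59.
Reliability = 4023.59 / 4890.33 = 0.8228.

0.8228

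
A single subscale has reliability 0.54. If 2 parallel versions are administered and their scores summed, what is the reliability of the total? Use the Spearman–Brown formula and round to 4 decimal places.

0.7013

ρ_k = kρ / (1 + (k−1)ρ) = 2·0.54 / (1 + 1·0.54) = 1.080 / 1.540 = 0.7013.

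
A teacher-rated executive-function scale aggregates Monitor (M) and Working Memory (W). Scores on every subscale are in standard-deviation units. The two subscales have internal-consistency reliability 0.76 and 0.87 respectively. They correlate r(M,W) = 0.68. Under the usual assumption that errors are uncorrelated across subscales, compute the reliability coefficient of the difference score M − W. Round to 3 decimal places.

0.422

Var(M−W) = 1 + 1 − 2·0.68 = 2 − 1.36 = 0.64.
Under uncorrelated errors the observed covariances equal the true-score covariances, so only the own-variance terms attenuate.
True-score variance = [0.76 + 0.87] − 1.36 = 1.63 − 1.36 = 0.27.
Reliability = 0.27 / 0.64 = 0.422.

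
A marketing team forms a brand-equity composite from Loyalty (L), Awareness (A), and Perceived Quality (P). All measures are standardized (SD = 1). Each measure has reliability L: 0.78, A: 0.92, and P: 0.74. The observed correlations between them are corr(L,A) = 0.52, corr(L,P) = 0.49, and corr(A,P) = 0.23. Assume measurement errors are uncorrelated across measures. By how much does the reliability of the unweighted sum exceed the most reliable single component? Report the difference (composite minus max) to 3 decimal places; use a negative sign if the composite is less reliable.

-0.022

Var(sum) = 3 + 2.48 = 5.48; true-score variance = 2.44 + 2.48 = 4.92; composite reliability = 0.8978.
Max component reliability = 0.9200.
Difference = 0.8978 − 0.9200 = -0.022.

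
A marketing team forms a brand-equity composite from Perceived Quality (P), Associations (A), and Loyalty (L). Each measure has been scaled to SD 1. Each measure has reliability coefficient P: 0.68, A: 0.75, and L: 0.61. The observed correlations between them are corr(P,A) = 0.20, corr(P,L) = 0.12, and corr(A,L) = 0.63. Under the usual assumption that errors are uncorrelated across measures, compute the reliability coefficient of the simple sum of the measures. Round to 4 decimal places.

Var(P+A+L) = 3 + 2·[0.20 + 0.12 + 0.63] = 3 + 1.9 = 4.9.
With uncorrelated errors the cross-covariances are all true-score covariance, so they carry over unchanged; only the diagonal terms shrink to ρᵢσᵢ².
True-score variance = [0.68 + 0.75 + 0.61] + 1.9 = 2.04 + 1.9 = 3.94.
Reliability = 3.94 / 4.9 = 0.8041.

0.8041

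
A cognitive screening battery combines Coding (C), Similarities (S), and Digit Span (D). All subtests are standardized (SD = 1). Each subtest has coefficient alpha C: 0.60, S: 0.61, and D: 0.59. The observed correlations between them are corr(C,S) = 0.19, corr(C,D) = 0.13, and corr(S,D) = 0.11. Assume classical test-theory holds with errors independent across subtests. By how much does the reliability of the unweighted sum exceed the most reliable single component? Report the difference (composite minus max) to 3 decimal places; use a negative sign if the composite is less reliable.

Var(sum) = 3 + 0.86 = 3.86; true-score variance = 1.8 + 0.86 = 2.66; composite reliability = 0.6891.
Max component reliability = 0.6100.
Difference = 0.6891 − 0.6100 = 0.079.

0.079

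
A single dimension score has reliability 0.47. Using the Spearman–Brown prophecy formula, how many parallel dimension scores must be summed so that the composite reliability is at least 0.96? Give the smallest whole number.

28

k ≥ ρ*(1−ρ₁)/(ρ₁(1−ρ*)) = 0.96·0.53 / (0.47·0.04) = 27.064.
Smallest integer k = 28.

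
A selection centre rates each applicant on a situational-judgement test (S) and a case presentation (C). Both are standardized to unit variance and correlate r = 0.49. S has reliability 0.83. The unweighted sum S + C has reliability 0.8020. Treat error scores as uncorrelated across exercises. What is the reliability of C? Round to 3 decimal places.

Var(S+C) = 2 + 2·0.49 = 2.980.
True-score variance = ρ_S + ρ_C + 2·0.49, so 0.8020 = (0.83 + ρ_C + 0.98) / 2.980.
ρ_C = 0.8020·2.980 − 0.83 − 0.98 = 0.580.

0.580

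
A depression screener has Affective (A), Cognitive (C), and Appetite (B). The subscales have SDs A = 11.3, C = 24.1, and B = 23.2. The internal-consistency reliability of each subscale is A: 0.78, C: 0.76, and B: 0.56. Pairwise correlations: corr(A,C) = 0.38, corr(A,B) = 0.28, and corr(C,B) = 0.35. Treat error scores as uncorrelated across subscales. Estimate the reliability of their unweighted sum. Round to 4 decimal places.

0.7970

Var(A+C+B) = 11.3² + 24.1² + 23.2² + 2·[11.3·24.1·0.38 + 11.3·23.2·0.28 + 24.1·23.2·0.35] = 1246.74 + 745.164 = 1991.9.
Under uncorrelated errors the observed covariances equal the true-score covariances, so only the own-variance terms attenuate.
True-score variance = [11.3²·0.78 + 24.1²·0.76 + 23.2²·0.56] + 745.164 = 842.428 + 745.164 = 1587.59.
Reliability = 1587.59 / 1991.9 = 0.7970.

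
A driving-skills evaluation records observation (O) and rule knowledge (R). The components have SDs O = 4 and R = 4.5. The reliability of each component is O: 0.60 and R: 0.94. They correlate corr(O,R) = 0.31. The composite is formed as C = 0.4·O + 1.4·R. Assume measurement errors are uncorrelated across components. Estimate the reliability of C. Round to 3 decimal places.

0.930

Var(C) = 0.4²·4² + 1.4²·4.5² + 2·[0.56·4·4.5·0.31] = 42.25 + 6.2496 = 48.4996.
Because errors are independent across components, Cov(Tᵢ,Tⱼ) = Cov(Xᵢ,Xⱼ); the off-diagonal part of the true-score variance is the same as above.
True-score variance = [0.4²·4²·0.60 + 1.4²·4.5²·0.94] + 6.2496 = 38.8446 + 6.2496 = 45.0942.
Reliability = 45.0942 / 48.4996 = 0.930.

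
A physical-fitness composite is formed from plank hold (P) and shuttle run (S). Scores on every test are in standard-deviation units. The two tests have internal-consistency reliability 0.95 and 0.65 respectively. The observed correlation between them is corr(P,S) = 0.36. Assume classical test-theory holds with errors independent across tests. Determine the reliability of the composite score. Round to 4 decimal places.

Var(P+S) = 2 + 2·[0.36] = 2 + 0.72 = 2.72.
Under uncorrelated errors the observed covariances equal the true-score covariances, so only the own-variance terms attenuate.
True-score variance = [0.95 + 0.65] + 0.72 = 1.6 + 0.72 = 2.32.
Reliability = 2.32 / 2.72 = 0.8529.

0.8529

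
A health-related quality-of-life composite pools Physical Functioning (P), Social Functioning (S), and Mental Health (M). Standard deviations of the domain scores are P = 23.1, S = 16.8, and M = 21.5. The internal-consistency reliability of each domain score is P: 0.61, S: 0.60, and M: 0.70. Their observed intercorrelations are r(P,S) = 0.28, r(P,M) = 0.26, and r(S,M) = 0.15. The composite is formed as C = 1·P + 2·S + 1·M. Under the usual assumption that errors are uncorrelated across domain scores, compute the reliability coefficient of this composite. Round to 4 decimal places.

0.7369

Var(C) = 23.1² + 2²·16.8² + 21.5² + 2·[2·23.1·16.8·0.28 + 23.1·21.5·0.26 + 2·16.8·21.5·0.15] = 2124.82 + 909.628 = 3034.45.
Under uncorrelated errors the observed covariances equal the true-score covariances, so only the own-variance terms attenuate.
True-score variance = [23.1²·0.61 + 2²·16.8²·0.60 + 21.5²·0.70] + 909.628 = 1326.45 + 909.628 = 2236.08.
Reliability = 2236.08 / 3034.45 = 0.7369.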